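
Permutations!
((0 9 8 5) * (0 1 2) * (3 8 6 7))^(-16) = ((0 9 6 7 3 8 5 1 2))^(-16) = (0 6 3 5 2 9 7 8 1)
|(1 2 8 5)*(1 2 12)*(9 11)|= |(1 12)(2 8 5)(9 11)|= 6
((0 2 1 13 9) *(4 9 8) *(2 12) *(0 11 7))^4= (0 13 11 2 4)(1 9 12 8 7)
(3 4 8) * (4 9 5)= [0, 1, 2, 9, 8, 4, 6, 7, 3, 5]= (3 9 5 4 8)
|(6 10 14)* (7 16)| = 6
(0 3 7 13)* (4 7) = (0 3 4 7 13) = [3, 1, 2, 4, 7, 5, 6, 13, 8, 9, 10, 11, 12, 0]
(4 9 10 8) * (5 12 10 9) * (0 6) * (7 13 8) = [6, 1, 2, 3, 5, 12, 0, 13, 4, 9, 7, 11, 10, 8] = (0 6)(4 5 12 10 7 13 8)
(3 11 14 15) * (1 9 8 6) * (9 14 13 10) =[0, 14, 2, 11, 4, 5, 1, 7, 6, 8, 9, 13, 12, 10, 15, 3] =(1 14 15 3 11 13 10 9 8 6)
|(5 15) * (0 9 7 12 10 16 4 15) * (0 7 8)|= 21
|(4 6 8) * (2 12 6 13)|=|(2 12 6 8 4 13)|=6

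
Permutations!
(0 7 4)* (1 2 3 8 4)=(0 7 1 2 3 8 4)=[7, 2, 3, 8, 0, 5, 6, 1, 4]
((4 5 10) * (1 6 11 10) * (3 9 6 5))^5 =((1 5)(3 9 6 11 10 4))^5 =(1 5)(3 4 10 11 6 9)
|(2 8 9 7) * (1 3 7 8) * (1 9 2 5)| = 12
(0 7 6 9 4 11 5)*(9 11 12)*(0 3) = (0 7 6 11 5 3)(4 12 9) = [7, 1, 2, 0, 12, 3, 11, 6, 8, 4, 10, 5, 9]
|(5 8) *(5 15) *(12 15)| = |(5 8 12 15)| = 4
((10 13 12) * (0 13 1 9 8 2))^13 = ((0 13 12 10 1 9 8 2))^13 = (0 9 12 2 1 13 8 10)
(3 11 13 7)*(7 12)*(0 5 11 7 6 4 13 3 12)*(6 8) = [5, 1, 2, 7, 13, 11, 4, 12, 6, 9, 10, 3, 8, 0] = (0 5 11 3 7 12 8 6 4 13)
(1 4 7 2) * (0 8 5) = (0 8 5)(1 4 7 2) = [8, 4, 1, 3, 7, 0, 6, 2, 5]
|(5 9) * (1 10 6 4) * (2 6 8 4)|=|(1 10 8 4)(2 6)(5 9)|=4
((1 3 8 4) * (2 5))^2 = (1 8)(3 4)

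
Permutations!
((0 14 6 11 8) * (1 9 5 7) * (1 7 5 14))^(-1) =((0 1 9 14 6 11 8))^(-1) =(0 8 11 6 14 9 1)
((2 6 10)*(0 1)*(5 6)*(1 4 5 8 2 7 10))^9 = ((0 4 5 6 1)(2 8)(7 10))^9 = (0 1 6 5 4)(2 8)(7 10)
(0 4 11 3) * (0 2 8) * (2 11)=(0 4 2 8)(3 11)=[4, 1, 8, 11, 2, 5, 6, 7, 0, 9, 10, 3]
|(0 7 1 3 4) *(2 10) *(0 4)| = |(0 7 1 3)(2 10)| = 4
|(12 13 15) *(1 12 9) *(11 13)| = 6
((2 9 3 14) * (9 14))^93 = (2 14)(3 9)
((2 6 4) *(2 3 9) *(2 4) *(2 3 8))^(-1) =((2 6 3 9 4 8))^(-1) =(2 8 4 9 3 6)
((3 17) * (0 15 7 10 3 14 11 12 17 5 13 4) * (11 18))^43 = (0 10 13 15 3 4 7 5)(11 14 12 18 17)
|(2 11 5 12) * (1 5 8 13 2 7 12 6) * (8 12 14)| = 21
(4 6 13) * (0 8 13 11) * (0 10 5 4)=(0 8 13)(4 6 11 10 5)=[8, 1, 2, 3, 6, 4, 11, 7, 13, 9, 5, 10, 12, 0]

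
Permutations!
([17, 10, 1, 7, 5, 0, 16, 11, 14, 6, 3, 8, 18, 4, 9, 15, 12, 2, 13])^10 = (0 9 2 16 10 18 7 4 8)(1 12 3 13 11 5 14 17 6)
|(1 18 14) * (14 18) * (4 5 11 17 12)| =10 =|(18)(1 14)(4 5 11 17 12)|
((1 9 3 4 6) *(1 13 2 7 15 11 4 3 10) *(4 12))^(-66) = ((1 9 10)(2 7 15 11 12 4 6 13))^(-66) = (2 6 12 15)(4 11 7 13)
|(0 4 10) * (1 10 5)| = 5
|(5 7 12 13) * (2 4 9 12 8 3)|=9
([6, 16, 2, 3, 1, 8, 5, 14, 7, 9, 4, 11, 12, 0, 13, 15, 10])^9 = (0 5 7 13 6 8 14)(1 16 10 4)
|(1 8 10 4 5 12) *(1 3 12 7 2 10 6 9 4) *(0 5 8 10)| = 4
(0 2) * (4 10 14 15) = (0 2)(4 10 14 15) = [2, 1, 0, 3, 10, 5, 6, 7, 8, 9, 14, 11, 12, 13, 15, 4]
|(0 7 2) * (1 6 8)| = |(0 7 2)(1 6 8)| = 3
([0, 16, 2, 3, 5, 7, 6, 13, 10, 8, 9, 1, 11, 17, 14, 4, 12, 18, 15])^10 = (1 12)(4 13 15 7 18 5 17)(8 10 9)(11 16)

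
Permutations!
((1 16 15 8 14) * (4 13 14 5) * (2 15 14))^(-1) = ((1 16 14)(2 15 8 5 4 13))^(-1) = (1 14 16)(2 13 4 5 8 15)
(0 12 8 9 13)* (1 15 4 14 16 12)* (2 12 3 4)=[1, 15, 12, 4, 14, 5, 6, 7, 9, 13, 10, 11, 8, 0, 16, 2, 3]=(0 1 15 2 12 8 9 13)(3 4 14 16)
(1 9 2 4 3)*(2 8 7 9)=[0, 2, 4, 1, 3, 5, 6, 9, 7, 8]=(1 2 4 3)(7 9 8)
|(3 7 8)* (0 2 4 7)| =6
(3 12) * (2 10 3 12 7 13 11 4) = (2 10 3 7 13 11 4) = [0, 1, 10, 7, 2, 5, 6, 13, 8, 9, 3, 4, 12, 11]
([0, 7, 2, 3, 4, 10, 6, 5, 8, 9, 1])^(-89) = (1 10 5 7)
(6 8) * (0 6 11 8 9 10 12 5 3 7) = (0 6 9 10 12 5 3 7)(8 11) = [6, 1, 2, 7, 4, 3, 9, 0, 11, 10, 12, 8, 5]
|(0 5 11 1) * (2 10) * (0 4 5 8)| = 4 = |(0 8)(1 4 5 11)(2 10)|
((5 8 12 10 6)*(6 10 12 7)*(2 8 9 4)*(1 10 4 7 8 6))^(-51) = (12)(1 5 4 7 6 10 9 2)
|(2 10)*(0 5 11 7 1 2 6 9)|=9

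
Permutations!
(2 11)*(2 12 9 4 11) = (4 11 12 9) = [0, 1, 2, 3, 11, 5, 6, 7, 8, 4, 10, 12, 9]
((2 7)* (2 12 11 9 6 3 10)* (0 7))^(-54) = (12) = ((0 7 12 11 9 6 3 10 2))^(-54)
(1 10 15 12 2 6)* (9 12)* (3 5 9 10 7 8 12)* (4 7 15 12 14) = (1 15 10 12 2 6)(3 5 9)(4 7 8 14) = [0, 15, 6, 5, 7, 9, 1, 8, 14, 3, 12, 11, 2, 13, 4, 10]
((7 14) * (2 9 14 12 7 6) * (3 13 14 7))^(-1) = ((2 9 7 12 3 13 14 6))^(-1) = (2 6 14 13 3 12 7 9)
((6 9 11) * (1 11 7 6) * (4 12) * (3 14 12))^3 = (1 11)(3 4 12 14)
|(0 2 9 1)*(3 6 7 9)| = 7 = |(0 2 3 6 7 9 1)|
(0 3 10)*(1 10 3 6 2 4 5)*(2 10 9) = (0 6 10)(1 9 2 4 5) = [6, 9, 4, 3, 5, 1, 10, 7, 8, 2, 0]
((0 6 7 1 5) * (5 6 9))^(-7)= ((0 9 5)(1 6 7))^(-7)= (0 5 9)(1 7 6)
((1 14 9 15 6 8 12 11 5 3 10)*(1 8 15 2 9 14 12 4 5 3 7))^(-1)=(1 7 5 4 8 10 3 11 12)(2 9)(6 15)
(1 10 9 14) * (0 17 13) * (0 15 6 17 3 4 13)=(0 3 4 13 15 6 17)(1 10 9 14)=[3, 10, 2, 4, 13, 5, 17, 7, 8, 14, 9, 11, 12, 15, 1, 6, 16, 0]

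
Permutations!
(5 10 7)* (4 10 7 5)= (4 10 5 7)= [0, 1, 2, 3, 10, 7, 6, 4, 8, 9, 5]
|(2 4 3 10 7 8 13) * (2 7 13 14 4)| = 7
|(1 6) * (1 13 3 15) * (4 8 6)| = 7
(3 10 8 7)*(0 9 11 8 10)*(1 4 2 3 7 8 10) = (0 9 11 10 1 4 2 3) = [9, 4, 3, 0, 2, 5, 6, 7, 8, 11, 1, 10]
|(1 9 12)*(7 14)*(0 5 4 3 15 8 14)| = |(0 5 4 3 15 8 14 7)(1 9 12)| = 24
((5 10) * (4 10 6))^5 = (4 10 5 6)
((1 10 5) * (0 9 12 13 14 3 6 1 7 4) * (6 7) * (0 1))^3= (0 13 7 10)(1 6 12 3)(4 5 9 14)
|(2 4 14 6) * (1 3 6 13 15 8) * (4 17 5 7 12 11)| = 14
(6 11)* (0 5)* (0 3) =[5, 1, 2, 0, 4, 3, 11, 7, 8, 9, 10, 6] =(0 5 3)(6 11)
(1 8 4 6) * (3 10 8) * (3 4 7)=[0, 4, 2, 10, 6, 5, 1, 3, 7, 9, 8]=(1 4 6)(3 10 8 7)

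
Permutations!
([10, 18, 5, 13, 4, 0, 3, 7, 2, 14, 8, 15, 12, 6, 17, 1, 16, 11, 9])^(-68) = [8, 9, 0, 13, 4, 10, 3, 7, 5, 17, 2, 1, 12, 6, 11, 18, 16, 15, 14]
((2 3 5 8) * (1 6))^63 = (1 6)(2 8 5 3)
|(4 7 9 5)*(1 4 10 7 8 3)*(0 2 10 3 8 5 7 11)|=4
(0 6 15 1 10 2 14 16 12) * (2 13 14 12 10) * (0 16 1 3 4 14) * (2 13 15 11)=(0 6 11 2 12 16 10 15 3 4 14 1 13)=[6, 13, 12, 4, 14, 5, 11, 7, 8, 9, 15, 2, 16, 0, 1, 3, 10]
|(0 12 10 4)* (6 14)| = 4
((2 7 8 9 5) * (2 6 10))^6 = ((2 7 8 9 5 6 10))^6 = (2 10 6 5 9 8 7)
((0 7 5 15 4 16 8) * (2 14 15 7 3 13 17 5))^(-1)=((0 3 13 17 5 7 2 14 15 4 16 8))^(-1)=(0 8 16 4 15 14 2 7 5 17 13 3)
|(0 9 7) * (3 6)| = |(0 9 7)(3 6)| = 6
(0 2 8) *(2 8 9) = (0 8)(2 9) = [8, 1, 9, 3, 4, 5, 6, 7, 0, 2]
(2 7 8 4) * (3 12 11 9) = [0, 1, 7, 12, 2, 5, 6, 8, 4, 3, 10, 9, 11] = (2 7 8 4)(3 12 11 9)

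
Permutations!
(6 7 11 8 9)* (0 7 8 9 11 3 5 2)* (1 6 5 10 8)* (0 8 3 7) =(1 6)(2 8 11 9 5)(3 10) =[0, 6, 8, 10, 4, 2, 1, 7, 11, 5, 3, 9]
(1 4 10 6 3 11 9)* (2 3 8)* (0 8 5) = [8, 4, 3, 11, 10, 0, 5, 7, 2, 1, 6, 9] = (0 8 2 3 11 9 1 4 10 6 5)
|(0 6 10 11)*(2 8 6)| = |(0 2 8 6 10 11)| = 6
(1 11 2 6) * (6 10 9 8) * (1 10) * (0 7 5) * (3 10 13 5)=(0 7 3 10 9 8 6 13 5)(1 11 2)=[7, 11, 1, 10, 4, 0, 13, 3, 6, 8, 9, 2, 12, 5]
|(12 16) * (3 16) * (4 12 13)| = |(3 16 13 4 12)| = 5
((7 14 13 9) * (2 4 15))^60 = (15)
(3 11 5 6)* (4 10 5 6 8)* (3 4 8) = [0, 1, 2, 11, 10, 3, 4, 7, 8, 9, 5, 6] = (3 11 6 4 10 5)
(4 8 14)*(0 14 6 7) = (0 14 4 8 6 7) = [14, 1, 2, 3, 8, 5, 7, 0, 6, 9, 10, 11, 12, 13, 4]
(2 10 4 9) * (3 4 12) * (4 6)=(2 10 12 3 6 4 9)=[0, 1, 10, 6, 9, 5, 4, 7, 8, 2, 12, 11, 3]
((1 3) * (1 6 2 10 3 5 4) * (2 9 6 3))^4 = ((1 5 4)(2 10)(6 9))^4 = (10)(1 5 4)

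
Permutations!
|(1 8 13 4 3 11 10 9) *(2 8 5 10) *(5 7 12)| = 6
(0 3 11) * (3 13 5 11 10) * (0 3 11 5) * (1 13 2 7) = (0 2 7 1 13)(3 10 11) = [2, 13, 7, 10, 4, 5, 6, 1, 8, 9, 11, 3, 12, 0]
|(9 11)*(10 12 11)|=4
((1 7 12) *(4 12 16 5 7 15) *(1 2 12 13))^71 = ((1 15 4 13)(2 12)(5 7 16))^71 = (1 13 4 15)(2 12)(5 16 7)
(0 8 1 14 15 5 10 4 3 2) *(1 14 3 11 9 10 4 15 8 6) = (0 6 1 3 2)(4 11 9 10 15 5)(8 14) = [6, 3, 0, 2, 11, 4, 1, 7, 14, 10, 15, 9, 12, 13, 8, 5]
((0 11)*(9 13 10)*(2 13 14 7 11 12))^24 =(0 14 13)(2 11 9)(7 10 12)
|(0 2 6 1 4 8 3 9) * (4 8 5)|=14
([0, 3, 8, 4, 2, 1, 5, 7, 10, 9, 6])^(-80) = [0, 1, 2, 3, 4, 5, 6, 7, 8, 9, 10]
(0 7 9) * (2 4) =(0 7 9)(2 4) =[7, 1, 4, 3, 2, 5, 6, 9, 8, 0]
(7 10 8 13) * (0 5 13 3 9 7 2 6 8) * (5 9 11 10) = (0 9 7 5 13 2 6 8 3 11 10) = [9, 1, 6, 11, 4, 13, 8, 5, 3, 7, 0, 10, 12, 2]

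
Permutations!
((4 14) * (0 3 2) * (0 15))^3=((0 3 2 15)(4 14))^3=(0 15 2 3)(4 14)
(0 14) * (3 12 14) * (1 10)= (0 3 12 14)(1 10)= [3, 10, 2, 12, 4, 5, 6, 7, 8, 9, 1, 11, 14, 13, 0]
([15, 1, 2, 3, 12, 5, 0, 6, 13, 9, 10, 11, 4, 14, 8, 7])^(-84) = (15)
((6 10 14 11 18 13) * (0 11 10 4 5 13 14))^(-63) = ((0 11 18 14 10)(4 5 13 6))^(-63) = (0 18 10 11 14)(4 5 13 6)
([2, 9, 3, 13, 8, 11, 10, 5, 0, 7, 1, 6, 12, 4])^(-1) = [8, 10, 0, 2, 13, 7, 11, 9, 4, 1, 6, 5, 12, 3]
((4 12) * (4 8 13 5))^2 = ((4 12 8 13 5))^2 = (4 8 5 12 13)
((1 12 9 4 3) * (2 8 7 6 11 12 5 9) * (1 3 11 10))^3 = (1 4 2 6 5 11 8 10 9 12 7)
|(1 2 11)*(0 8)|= |(0 8)(1 2 11)|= 6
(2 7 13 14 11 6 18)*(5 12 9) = [0, 1, 7, 3, 4, 12, 18, 13, 8, 5, 10, 6, 9, 14, 11, 15, 16, 17, 2] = (2 7 13 14 11 6 18)(5 12 9)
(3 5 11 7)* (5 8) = (3 8 5 11 7) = [0, 1, 2, 8, 4, 11, 6, 3, 5, 9, 10, 7]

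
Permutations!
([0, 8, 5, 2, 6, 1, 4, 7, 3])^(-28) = (1 3 5 8 2)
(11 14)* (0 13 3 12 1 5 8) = (0 13 3 12 1 5 8)(11 14) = [13, 5, 2, 12, 4, 8, 6, 7, 0, 9, 10, 14, 1, 3, 11]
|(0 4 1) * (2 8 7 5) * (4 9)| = 4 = |(0 9 4 1)(2 8 7 5)|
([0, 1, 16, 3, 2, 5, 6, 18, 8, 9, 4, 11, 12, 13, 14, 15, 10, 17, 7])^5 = [0, 1, 16, 3, 2, 5, 6, 18, 8, 9, 4, 11, 12, 13, 14, 15, 10, 17, 7]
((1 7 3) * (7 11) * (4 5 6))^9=((1 11 7 3)(4 5 6))^9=(1 11 7 3)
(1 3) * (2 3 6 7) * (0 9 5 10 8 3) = (0 9 5 10 8 3 1 6 7 2) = [9, 6, 0, 1, 4, 10, 7, 2, 3, 5, 8]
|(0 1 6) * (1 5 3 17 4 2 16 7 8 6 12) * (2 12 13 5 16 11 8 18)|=|(0 16 7 18 2 11 8 6)(1 13 5 3 17 4 12)|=56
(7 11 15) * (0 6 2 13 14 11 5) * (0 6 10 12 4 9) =[10, 1, 13, 3, 9, 6, 2, 5, 8, 0, 12, 15, 4, 14, 11, 7] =(0 10 12 4 9)(2 13 14 11 15 7 5 6)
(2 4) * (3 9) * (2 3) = (2 4 3 9) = [0, 1, 4, 9, 3, 5, 6, 7, 8, 2]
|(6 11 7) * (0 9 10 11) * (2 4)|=6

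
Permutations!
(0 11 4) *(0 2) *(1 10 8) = [11, 10, 0, 3, 2, 5, 6, 7, 1, 9, 8, 4] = (0 11 4 2)(1 10 8)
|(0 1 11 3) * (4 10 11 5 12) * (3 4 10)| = 8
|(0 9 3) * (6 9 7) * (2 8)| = |(0 7 6 9 3)(2 8)| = 10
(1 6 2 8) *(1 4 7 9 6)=(2 8 4 7 9 6)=[0, 1, 8, 3, 7, 5, 2, 9, 4, 6]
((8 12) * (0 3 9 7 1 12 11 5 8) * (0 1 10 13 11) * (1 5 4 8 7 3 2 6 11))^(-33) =(0 11)(1 7)(2 4)(3 9)(5 13)(6 8)(10 12)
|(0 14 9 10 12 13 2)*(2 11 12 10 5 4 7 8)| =24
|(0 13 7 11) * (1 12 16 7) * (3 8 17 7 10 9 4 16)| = |(0 13 1 12 3 8 17 7 11)(4 16 10 9)| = 36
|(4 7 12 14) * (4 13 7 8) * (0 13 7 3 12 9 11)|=|(0 13 3 12 14 7 9 11)(4 8)|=8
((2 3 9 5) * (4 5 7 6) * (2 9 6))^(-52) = (2 5 3 9 6 7 4)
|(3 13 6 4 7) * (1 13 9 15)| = |(1 13 6 4 7 3 9 15)| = 8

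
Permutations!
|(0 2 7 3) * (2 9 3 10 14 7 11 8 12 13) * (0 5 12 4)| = |(0 9 3 5 12 13 2 11 8 4)(7 10 14)| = 30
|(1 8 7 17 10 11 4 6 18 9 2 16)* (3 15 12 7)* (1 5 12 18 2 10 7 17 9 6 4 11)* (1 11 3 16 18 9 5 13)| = |(1 8 16 13)(2 18 6)(3 15 9 10 11)(5 12 17 7)| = 60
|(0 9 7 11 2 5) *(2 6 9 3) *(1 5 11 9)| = 14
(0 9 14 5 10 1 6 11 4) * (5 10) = [9, 6, 2, 3, 0, 5, 11, 7, 8, 14, 1, 4, 12, 13, 10] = (0 9 14 10 1 6 11 4)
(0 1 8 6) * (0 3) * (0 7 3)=(0 1 8 6)(3 7)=[1, 8, 2, 7, 4, 5, 0, 3, 6]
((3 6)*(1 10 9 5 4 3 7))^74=((1 10 9 5 4 3 6 7))^74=(1 9 4 6)(3 7 10 5)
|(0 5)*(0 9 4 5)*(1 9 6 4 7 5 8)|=|(1 9 7 5 6 4 8)|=7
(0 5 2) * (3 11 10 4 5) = (0 3 11 10 4 5 2) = [3, 1, 0, 11, 5, 2, 6, 7, 8, 9, 4, 10]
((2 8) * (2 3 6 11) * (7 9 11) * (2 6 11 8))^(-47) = ((3 11 6 7 9 8))^(-47) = (3 11 6 7 9 8)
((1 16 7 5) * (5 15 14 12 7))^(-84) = ((1 16 5)(7 15 14 12))^(-84) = (16)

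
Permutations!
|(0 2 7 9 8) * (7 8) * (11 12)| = 6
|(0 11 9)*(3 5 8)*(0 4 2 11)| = |(2 11 9 4)(3 5 8)| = 12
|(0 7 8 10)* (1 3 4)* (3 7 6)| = 8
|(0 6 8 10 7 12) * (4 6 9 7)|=|(0 9 7 12)(4 6 8 10)|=4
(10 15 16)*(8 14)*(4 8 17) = (4 8 14 17)(10 15 16) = [0, 1, 2, 3, 8, 5, 6, 7, 14, 9, 15, 11, 12, 13, 17, 16, 10, 4]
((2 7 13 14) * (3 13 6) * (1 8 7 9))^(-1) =((1 8 7 6 3 13 14 2 9))^(-1) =(1 9 2 14 13 3 6 7 8)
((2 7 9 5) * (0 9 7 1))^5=(9)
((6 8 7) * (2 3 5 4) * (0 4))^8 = (0 3 4 5 2)(6 7 8)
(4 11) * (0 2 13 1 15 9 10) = (0 2 13 1 15 9 10)(4 11) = [2, 15, 13, 3, 11, 5, 6, 7, 8, 10, 0, 4, 12, 1, 14, 9]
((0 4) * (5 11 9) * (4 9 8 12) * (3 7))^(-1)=(0 4 12 8 11 5 9)(3 7)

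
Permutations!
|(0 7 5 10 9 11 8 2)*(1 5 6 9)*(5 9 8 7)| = 10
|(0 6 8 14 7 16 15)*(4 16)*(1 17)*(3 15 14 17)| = 28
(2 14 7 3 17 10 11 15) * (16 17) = (2 14 7 3 16 17 10 11 15) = [0, 1, 14, 16, 4, 5, 6, 3, 8, 9, 11, 15, 12, 13, 7, 2, 17, 10]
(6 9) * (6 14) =(6 9 14) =[0, 1, 2, 3, 4, 5, 9, 7, 8, 14, 10, 11, 12, 13, 6]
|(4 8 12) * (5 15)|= |(4 8 12)(5 15)|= 6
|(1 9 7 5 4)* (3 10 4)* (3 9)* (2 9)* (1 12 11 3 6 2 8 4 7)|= |(1 6 2 9)(3 10 7 5 8 4 12 11)|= 8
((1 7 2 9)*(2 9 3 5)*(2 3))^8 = (1 9 7) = ((1 7 9)(3 5))^8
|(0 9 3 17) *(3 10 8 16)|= |(0 9 10 8 16 3 17)|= 7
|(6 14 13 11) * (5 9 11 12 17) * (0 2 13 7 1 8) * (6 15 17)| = |(0 2 13 12 6 14 7 1 8)(5 9 11 15 17)| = 45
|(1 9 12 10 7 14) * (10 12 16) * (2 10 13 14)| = 15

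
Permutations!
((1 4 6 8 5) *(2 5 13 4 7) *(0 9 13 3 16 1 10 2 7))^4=(0 6 1 4 16 13 3 9 8)(2 5 10)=((0 9 13 4 6 8 3 16 1)(2 5 10))^4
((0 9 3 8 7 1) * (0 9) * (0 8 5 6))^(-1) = ((0 8 7 1 9 3 5 6))^(-1) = (0 6 5 3 9 1 7 8)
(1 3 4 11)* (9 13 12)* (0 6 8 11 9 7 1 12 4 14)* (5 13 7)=(0 6 8 11 12 5 13 4 9 7 1 3 14)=[6, 3, 2, 14, 9, 13, 8, 1, 11, 7, 10, 12, 5, 4, 0]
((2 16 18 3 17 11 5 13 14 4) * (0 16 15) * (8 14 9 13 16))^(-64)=(0 14 2)(3 11 16)(4 15 8)(5 18 17)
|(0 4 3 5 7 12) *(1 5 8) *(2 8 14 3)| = 8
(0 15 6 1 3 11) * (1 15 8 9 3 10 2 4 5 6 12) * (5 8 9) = (0 9 3 11)(1 10 2 4 8 5 6 15 12) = [9, 10, 4, 11, 8, 6, 15, 7, 5, 3, 2, 0, 1, 13, 14, 12]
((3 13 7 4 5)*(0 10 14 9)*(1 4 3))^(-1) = (0 9 14 10)(1 5 4)(3 7 13)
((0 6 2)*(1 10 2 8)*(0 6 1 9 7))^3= (0 2 9 1 6 7 10 8)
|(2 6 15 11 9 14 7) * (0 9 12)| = |(0 9 14 7 2 6 15 11 12)| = 9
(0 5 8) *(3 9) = (0 5 8)(3 9) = [5, 1, 2, 9, 4, 8, 6, 7, 0, 3]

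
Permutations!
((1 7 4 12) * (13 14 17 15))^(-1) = ((1 7 4 12)(13 14 17 15))^(-1) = (1 12 4 7)(13 15 17 14)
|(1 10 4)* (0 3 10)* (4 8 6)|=|(0 3 10 8 6 4 1)|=7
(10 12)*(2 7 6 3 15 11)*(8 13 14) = [0, 1, 7, 15, 4, 5, 3, 6, 13, 9, 12, 2, 10, 14, 8, 11] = (2 7 6 3 15 11)(8 13 14)(10 12)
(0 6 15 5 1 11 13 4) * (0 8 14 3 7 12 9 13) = [6, 11, 2, 7, 8, 1, 15, 12, 14, 13, 10, 0, 9, 4, 3, 5] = (0 6 15 5 1 11)(3 7 12 9 13 4 8 14)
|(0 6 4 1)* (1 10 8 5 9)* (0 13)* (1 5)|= |(0 6 4 10 8 1 13)(5 9)|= 14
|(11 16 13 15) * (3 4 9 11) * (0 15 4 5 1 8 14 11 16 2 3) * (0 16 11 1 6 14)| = 14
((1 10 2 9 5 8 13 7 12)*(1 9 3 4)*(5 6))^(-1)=(1 4 3 2 10)(5 6 9 12 7 13 8)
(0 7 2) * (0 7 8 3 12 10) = (0 8 3 12 10)(2 7) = [8, 1, 7, 12, 4, 5, 6, 2, 3, 9, 0, 11, 10]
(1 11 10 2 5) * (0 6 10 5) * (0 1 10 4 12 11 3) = [6, 3, 1, 0, 12, 10, 4, 7, 8, 9, 2, 5, 11] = (0 6 4 12 11 5 10 2 1 3)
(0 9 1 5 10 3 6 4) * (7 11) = (0 9 1 5 10 3 6 4)(7 11) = [9, 5, 2, 6, 0, 10, 4, 11, 8, 1, 3, 7]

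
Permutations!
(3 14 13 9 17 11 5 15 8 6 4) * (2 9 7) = [0, 1, 9, 14, 3, 15, 4, 2, 6, 17, 10, 5, 12, 7, 13, 8, 16, 11] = (2 9 17 11 5 15 8 6 4 3 14 13 7)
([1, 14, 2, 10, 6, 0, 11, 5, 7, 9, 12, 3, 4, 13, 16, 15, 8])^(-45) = [8, 7, 2, 4, 3, 16, 10, 14, 1, 9, 6, 12, 11, 13, 5, 15, 0]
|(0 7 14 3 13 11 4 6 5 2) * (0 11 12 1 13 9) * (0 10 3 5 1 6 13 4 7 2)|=30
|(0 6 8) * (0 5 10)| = 5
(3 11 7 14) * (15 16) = [0, 1, 2, 11, 4, 5, 6, 14, 8, 9, 10, 7, 12, 13, 3, 16, 15] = (3 11 7 14)(15 16)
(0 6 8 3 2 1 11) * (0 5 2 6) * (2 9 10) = [0, 11, 1, 6, 4, 9, 8, 7, 3, 10, 2, 5] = (1 11 5 9 10 2)(3 6 8)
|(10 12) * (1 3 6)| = 6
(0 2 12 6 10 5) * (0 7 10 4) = [2, 1, 12, 3, 0, 7, 4, 10, 8, 9, 5, 11, 6] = (0 2 12 6 4)(5 7 10)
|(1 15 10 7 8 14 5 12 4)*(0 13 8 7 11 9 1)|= |(0 13 8 14 5 12 4)(1 15 10 11 9)|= 35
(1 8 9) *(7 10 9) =(1 8 7 10 9) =[0, 8, 2, 3, 4, 5, 6, 10, 7, 1, 9]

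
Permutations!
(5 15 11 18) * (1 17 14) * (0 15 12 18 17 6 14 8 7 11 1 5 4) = (0 15 1 6 14 5 12 18 4)(7 11 17 8) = [15, 6, 2, 3, 0, 12, 14, 11, 7, 9, 10, 17, 18, 13, 5, 1, 16, 8, 4]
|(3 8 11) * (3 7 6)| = |(3 8 11 7 6)| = 5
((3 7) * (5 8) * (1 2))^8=((1 2)(3 7)(5 8))^8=(8)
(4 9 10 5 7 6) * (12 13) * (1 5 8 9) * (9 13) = (1 5 7 6 4)(8 13 12 9 10) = [0, 5, 2, 3, 1, 7, 4, 6, 13, 10, 8, 11, 9, 12]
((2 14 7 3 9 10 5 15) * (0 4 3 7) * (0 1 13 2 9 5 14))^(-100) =((0 4 3 5 15 9 10 14 1 13 2))^(-100) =(0 2 13 1 14 10 9 15 5 3 4)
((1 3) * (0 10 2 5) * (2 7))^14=(0 5 2 7 10)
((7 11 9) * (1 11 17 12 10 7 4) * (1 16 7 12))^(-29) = ((1 11 9 4 16 7 17)(10 12))^(-29) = (1 17 7 16 4 9 11)(10 12)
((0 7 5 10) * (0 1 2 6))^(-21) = ((0 7 5 10 1 2 6))^(-21) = (10)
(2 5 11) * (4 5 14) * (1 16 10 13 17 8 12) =(1 16 10 13 17 8 12)(2 14 4 5 11) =[0, 16, 14, 3, 5, 11, 6, 7, 12, 9, 13, 2, 1, 17, 4, 15, 10, 8]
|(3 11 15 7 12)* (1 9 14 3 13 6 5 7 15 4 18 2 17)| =45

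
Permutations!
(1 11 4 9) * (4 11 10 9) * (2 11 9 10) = (1 2 11 9) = [0, 2, 11, 3, 4, 5, 6, 7, 8, 1, 10, 9]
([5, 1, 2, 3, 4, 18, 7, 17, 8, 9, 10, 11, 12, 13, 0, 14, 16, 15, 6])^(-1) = (0 14 15 17 7 6 18 5)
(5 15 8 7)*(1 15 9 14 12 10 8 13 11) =(1 15 13 11)(5 9 14 12 10 8 7) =[0, 15, 2, 3, 4, 9, 6, 5, 7, 14, 8, 1, 10, 11, 12, 13]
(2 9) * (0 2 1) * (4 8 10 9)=(0 2 4 8 10 9 1)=[2, 0, 4, 3, 8, 5, 6, 7, 10, 1, 9]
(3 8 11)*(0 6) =(0 6)(3 8 11) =[6, 1, 2, 8, 4, 5, 0, 7, 11, 9, 10, 3]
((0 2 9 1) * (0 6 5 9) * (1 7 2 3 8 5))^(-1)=(0 2 7 9 5 8 3)(1 6)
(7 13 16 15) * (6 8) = [0, 1, 2, 3, 4, 5, 8, 13, 6, 9, 10, 11, 12, 16, 14, 7, 15] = (6 8)(7 13 16 15)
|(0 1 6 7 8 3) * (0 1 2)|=10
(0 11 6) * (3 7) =(0 11 6)(3 7) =[11, 1, 2, 7, 4, 5, 0, 3, 8, 9, 10, 6]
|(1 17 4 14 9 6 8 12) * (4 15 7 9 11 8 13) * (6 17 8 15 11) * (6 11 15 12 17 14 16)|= |(1 8 17 15 7 9 14 11 12)(4 16 6 13)|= 36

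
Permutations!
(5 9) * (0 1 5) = (0 1 5 9) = [1, 5, 2, 3, 4, 9, 6, 7, 8, 0]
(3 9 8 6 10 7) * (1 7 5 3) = (1 7)(3 9 8 6 10 5) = [0, 7, 2, 9, 4, 3, 10, 1, 6, 8, 5]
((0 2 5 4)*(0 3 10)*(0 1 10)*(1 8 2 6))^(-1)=((0 6 1 10 8 2 5 4 3))^(-1)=(0 3 4 5 2 8 10 1 6)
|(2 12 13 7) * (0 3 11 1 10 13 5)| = |(0 3 11 1 10 13 7 2 12 5)| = 10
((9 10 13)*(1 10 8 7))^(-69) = (1 9)(7 13)(8 10)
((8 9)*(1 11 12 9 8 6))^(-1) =((1 11 12 9 6))^(-1) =(1 6 9 12 11)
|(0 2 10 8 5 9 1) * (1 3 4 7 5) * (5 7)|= |(0 2 10 8 1)(3 4 5 9)|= 20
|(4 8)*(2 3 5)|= 6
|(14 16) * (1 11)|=|(1 11)(14 16)|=2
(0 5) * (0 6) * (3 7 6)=(0 5 3 7 6)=[5, 1, 2, 7, 4, 3, 0, 6]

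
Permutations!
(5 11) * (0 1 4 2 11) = (0 1 4 2 11 5) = [1, 4, 11, 3, 2, 0, 6, 7, 8, 9, 10, 5]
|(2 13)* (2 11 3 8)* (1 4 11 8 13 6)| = 8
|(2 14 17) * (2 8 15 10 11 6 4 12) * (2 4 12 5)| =11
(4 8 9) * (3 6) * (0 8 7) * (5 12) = [8, 1, 2, 6, 7, 12, 3, 0, 9, 4, 10, 11, 5] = (0 8 9 4 7)(3 6)(5 12)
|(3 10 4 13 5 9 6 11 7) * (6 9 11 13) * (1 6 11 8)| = |(1 6 13 5 8)(3 10 4 11 7)| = 5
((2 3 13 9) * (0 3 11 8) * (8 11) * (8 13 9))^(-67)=(0 8 13 2 9 3)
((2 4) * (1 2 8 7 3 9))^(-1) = ((1 2 4 8 7 3 9))^(-1) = (1 9 3 7 8 4 2)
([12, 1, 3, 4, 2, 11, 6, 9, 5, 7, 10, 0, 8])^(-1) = [11, 1, 4, 2, 3, 8, 6, 9, 12, 7, 10, 5, 0]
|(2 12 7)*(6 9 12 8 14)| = 7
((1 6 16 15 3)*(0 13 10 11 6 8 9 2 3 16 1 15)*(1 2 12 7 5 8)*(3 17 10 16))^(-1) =((0 13 16)(2 17 10 11 6)(3 15)(5 8 9 12 7))^(-1) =(0 16 13)(2 6 11 10 17)(3 15)(5 7 12 9 8)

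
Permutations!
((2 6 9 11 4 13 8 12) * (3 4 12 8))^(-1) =(2 12 11 9 6)(3 13 4) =((2 6 9 11 12)(3 4 13))^(-1)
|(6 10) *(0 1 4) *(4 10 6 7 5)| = |(0 1 10 7 5 4)| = 6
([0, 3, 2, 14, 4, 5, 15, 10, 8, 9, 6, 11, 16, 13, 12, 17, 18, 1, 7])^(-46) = [0, 15, 2, 17, 4, 5, 7, 16, 8, 9, 18, 11, 3, 13, 1, 10, 14, 6, 12]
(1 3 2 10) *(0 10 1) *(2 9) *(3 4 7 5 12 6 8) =[10, 4, 1, 9, 7, 12, 8, 5, 3, 2, 0, 11, 6] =(0 10)(1 4 7 5 12 6 8 3 9 2)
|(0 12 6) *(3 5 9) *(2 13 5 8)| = 6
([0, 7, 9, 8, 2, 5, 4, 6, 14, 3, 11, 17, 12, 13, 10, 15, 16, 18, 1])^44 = [0, 9, 10, 17, 14, 5, 8, 3, 18, 11, 7, 6, 12, 13, 1, 15, 16, 4, 2]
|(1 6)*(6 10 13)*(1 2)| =|(1 10 13 6 2)| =5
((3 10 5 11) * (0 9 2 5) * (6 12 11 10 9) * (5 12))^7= ((0 6 5 10)(2 12 11 3 9))^7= (0 10 5 6)(2 11 9 12 3)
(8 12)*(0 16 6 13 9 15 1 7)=(0 16 6 13 9 15 1 7)(8 12)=[16, 7, 2, 3, 4, 5, 13, 0, 12, 15, 10, 11, 8, 9, 14, 1, 6]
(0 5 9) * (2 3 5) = (0 2 3 5 9) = [2, 1, 3, 5, 4, 9, 6, 7, 8, 0]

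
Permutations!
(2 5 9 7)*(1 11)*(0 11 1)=(0 11)(2 5 9 7)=[11, 1, 5, 3, 4, 9, 6, 2, 8, 7, 10, 0]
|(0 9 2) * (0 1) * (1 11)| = 5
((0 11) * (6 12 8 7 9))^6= ((0 11)(6 12 8 7 9))^6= (6 12 8 7 9)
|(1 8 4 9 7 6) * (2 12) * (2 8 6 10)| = |(1 6)(2 12 8 4 9 7 10)| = 14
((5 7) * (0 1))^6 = (7)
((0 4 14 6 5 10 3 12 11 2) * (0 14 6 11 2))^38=(0 14 12 10 6)(2 3 5 4 11)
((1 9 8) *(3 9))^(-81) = ((1 3 9 8))^(-81) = (1 8 9 3)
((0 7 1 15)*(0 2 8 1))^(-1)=(0 7)(1 8 2 15)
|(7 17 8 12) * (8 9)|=|(7 17 9 8 12)|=5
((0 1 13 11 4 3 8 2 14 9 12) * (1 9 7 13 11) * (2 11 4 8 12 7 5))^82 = (0 7 1 3)(2 14 5)(4 12 9 13)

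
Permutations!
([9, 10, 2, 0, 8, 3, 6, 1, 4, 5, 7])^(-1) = (0 3 5 9)(1 7 10)(4 8)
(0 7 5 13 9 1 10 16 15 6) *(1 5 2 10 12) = (0 7 2 10 16 15 6)(1 12)(5 13 9) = [7, 12, 10, 3, 4, 13, 0, 2, 8, 5, 16, 11, 1, 9, 14, 6, 15]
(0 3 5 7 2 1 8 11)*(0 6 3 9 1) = [9, 8, 0, 5, 4, 7, 3, 2, 11, 1, 10, 6] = (0 9 1 8 11 6 3 5 7 2)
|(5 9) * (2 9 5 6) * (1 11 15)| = |(1 11 15)(2 9 6)| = 3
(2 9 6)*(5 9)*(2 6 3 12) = (2 5 9 3 12) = [0, 1, 5, 12, 4, 9, 6, 7, 8, 3, 10, 11, 2]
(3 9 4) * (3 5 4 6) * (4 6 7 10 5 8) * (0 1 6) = [1, 6, 2, 9, 8, 0, 3, 10, 4, 7, 5] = (0 1 6 3 9 7 10 5)(4 8)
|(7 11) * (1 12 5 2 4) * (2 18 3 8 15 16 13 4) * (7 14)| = 30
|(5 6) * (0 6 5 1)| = |(0 6 1)| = 3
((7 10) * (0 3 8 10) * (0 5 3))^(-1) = (3 5 7 10 8)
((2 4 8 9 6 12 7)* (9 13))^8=((2 4 8 13 9 6 12 7))^8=(13)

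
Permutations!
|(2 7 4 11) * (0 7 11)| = 6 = |(0 7 4)(2 11)|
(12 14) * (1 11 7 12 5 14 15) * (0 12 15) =(0 12)(1 11 7 15)(5 14) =[12, 11, 2, 3, 4, 14, 6, 15, 8, 9, 10, 7, 0, 13, 5, 1]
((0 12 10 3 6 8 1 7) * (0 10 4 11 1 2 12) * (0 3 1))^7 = ((0 3 6 8 2 12 4 11)(1 7 10))^7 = (0 11 4 12 2 8 6 3)(1 7 10)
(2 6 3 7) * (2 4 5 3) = (2 6)(3 7 4 5) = [0, 1, 6, 7, 5, 3, 2, 4]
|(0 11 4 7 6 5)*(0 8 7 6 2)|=8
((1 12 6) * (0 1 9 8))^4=((0 1 12 6 9 8))^4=(0 9 12)(1 8 6)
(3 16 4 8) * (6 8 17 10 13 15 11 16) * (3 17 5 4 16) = (3 6 8 17 10 13 15 11)(4 5) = [0, 1, 2, 6, 5, 4, 8, 7, 17, 9, 13, 3, 12, 15, 14, 11, 16, 10]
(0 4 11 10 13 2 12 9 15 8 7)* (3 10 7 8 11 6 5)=[4, 1, 12, 10, 6, 3, 5, 0, 8, 15, 13, 7, 9, 2, 14, 11]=(0 4 6 5 3 10 13 2 12 9 15 11 7)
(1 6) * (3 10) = (1 6)(3 10) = [0, 6, 2, 10, 4, 5, 1, 7, 8, 9, 3]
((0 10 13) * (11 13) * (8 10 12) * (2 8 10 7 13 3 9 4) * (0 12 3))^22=((0 3 9 4 2 8 7 13 12 10 11))^22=(13)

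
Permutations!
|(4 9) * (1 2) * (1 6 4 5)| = 6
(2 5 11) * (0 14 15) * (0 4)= (0 14 15 4)(2 5 11)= [14, 1, 5, 3, 0, 11, 6, 7, 8, 9, 10, 2, 12, 13, 15, 4]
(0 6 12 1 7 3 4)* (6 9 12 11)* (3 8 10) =(0 9 12 1 7 8 10 3 4)(6 11) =[9, 7, 2, 4, 0, 5, 11, 8, 10, 12, 3, 6, 1]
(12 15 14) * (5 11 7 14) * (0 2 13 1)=(0 2 13 1)(5 11 7 14 12 15)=[2, 0, 13, 3, 4, 11, 6, 14, 8, 9, 10, 7, 15, 1, 12, 5]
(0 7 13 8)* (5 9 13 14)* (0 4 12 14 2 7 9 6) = [9, 1, 7, 3, 12, 6, 0, 2, 4, 13, 10, 11, 14, 8, 5] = (0 9 13 8 4 12 14 5 6)(2 7)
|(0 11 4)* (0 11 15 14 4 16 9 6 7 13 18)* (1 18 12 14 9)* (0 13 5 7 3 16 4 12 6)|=6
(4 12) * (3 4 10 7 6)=(3 4 12 10 7 6)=[0, 1, 2, 4, 12, 5, 3, 6, 8, 9, 7, 11, 10]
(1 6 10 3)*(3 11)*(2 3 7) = (1 6 10 11 7 2 3) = [0, 6, 3, 1, 4, 5, 10, 2, 8, 9, 11, 7]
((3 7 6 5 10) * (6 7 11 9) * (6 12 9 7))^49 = ((3 11 7 6 5 10)(9 12))^49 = (3 11 7 6 5 10)(9 12)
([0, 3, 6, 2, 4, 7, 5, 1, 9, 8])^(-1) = (1 7 5 6 2 3)(8 9)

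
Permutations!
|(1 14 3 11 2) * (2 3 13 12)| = 10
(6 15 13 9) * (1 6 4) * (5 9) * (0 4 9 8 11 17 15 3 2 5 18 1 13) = (0 4 13 18 1 6 3 2 5 8 11 17 15) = [4, 6, 5, 2, 13, 8, 3, 7, 11, 9, 10, 17, 12, 18, 14, 0, 16, 15, 1]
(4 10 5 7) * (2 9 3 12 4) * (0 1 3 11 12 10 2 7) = (0 1 3 10 5)(2 9 11 12 4) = [1, 3, 9, 10, 2, 0, 6, 7, 8, 11, 5, 12, 4]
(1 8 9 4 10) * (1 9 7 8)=[0, 1, 2, 3, 10, 5, 6, 8, 7, 4, 9]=(4 10 9)(7 8)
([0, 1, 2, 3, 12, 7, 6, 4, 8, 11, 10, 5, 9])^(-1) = (4 7 5 11 9 12)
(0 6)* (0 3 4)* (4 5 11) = (0 6 3 5 11 4) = [6, 1, 2, 5, 0, 11, 3, 7, 8, 9, 10, 4]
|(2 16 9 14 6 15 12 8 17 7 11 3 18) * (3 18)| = 12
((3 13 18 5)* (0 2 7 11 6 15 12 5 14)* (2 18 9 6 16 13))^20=((0 18 14)(2 7 11 16 13 9 6 15 12 5 3))^20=(0 14 18)(2 5 15 9 16 7 3 12 6 13 11)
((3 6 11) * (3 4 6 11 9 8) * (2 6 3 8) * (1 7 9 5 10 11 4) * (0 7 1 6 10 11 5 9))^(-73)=(0 7)(2 9 6 11 5 10)(3 4)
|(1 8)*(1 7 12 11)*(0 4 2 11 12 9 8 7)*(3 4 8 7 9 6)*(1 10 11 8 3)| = 20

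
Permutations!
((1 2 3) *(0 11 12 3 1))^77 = ((0 11 12 3)(1 2))^77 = (0 11 12 3)(1 2)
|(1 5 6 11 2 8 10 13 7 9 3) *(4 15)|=22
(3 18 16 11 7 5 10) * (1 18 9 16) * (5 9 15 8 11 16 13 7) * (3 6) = (1 18)(3 15 8 11 5 10 6)(7 9 13) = [0, 18, 2, 15, 4, 10, 3, 9, 11, 13, 6, 5, 12, 7, 14, 8, 16, 17, 1]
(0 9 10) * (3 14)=(0 9 10)(3 14)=[9, 1, 2, 14, 4, 5, 6, 7, 8, 10, 0, 11, 12, 13, 3]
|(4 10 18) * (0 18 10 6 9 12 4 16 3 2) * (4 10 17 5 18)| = |(0 4 6 9 12 10 17 5 18 16 3 2)| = 12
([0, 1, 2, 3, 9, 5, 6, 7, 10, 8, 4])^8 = (10)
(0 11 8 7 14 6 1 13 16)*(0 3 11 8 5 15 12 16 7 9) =(0 8 9)(1 13 7 14 6)(3 11 5 15 12 16) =[8, 13, 2, 11, 4, 15, 1, 14, 9, 0, 10, 5, 16, 7, 6, 12, 3]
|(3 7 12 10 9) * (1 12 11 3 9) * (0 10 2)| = 15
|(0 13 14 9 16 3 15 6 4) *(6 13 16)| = 9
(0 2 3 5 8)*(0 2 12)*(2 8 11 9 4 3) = (0 12)(3 5 11 9 4) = [12, 1, 2, 5, 3, 11, 6, 7, 8, 4, 10, 9, 0]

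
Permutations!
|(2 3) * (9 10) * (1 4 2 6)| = 10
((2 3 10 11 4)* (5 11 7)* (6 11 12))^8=((2 3 10 7 5 12 6 11 4))^8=(2 4 11 6 12 5 7 10 3)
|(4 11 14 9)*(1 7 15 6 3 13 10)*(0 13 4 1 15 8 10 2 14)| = |(0 13 2 14 9 1 7 8 10 15 6 3 4 11)| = 14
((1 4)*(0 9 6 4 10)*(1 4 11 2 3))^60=((0 9 6 11 2 3 1 10))^60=(0 2)(1 6)(3 9)(10 11)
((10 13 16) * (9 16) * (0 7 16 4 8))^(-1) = (0 8 4 9 13 10 16 7)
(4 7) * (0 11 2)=(0 11 2)(4 7)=[11, 1, 0, 3, 7, 5, 6, 4, 8, 9, 10, 2]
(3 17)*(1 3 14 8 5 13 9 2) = (1 3 17 14 8 5 13 9 2) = [0, 3, 1, 17, 4, 13, 6, 7, 5, 2, 10, 11, 12, 9, 8, 15, 16, 14]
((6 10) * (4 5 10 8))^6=((4 5 10 6 8))^6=(4 5 10 6 8)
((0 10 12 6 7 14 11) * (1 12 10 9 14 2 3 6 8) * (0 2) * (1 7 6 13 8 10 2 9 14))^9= ((0 14 11 9 1 12 10 2 3 13 8 7))^9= (0 13 10 9)(1 14 8 2)(3 12 11 7)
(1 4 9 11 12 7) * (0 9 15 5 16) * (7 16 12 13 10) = (0 9 11 13 10 7 1 4 15 5 12 16) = [9, 4, 2, 3, 15, 12, 6, 1, 8, 11, 7, 13, 16, 10, 14, 5, 0]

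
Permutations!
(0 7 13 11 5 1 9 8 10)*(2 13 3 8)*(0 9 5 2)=(0 7 3 8 10 9)(1 5)(2 13 11)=[7, 5, 13, 8, 4, 1, 6, 3, 10, 0, 9, 2, 12, 11]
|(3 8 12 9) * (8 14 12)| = 4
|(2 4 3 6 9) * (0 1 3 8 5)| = 9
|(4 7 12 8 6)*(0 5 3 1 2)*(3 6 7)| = 21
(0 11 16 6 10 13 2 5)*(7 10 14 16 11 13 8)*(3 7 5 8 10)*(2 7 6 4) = (0 13 7 3 6 14 16 4 2 8 5) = [13, 1, 8, 6, 2, 0, 14, 3, 5, 9, 10, 11, 12, 7, 16, 15, 4]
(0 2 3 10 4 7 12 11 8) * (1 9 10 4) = (0 2 3 4 7 12 11 8)(1 9 10) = [2, 9, 3, 4, 7, 5, 6, 12, 0, 10, 1, 8, 11]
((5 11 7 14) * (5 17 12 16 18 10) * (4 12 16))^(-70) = (5 7 17 18)(10 11 14 16)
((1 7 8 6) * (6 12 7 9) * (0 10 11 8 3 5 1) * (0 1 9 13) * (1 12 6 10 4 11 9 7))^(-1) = (0 13 1 12 6 8 11 4)(3 7 5)(9 10)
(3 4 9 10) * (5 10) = (3 4 9 5 10) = [0, 1, 2, 4, 9, 10, 6, 7, 8, 5, 3]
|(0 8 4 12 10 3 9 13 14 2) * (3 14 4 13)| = |(0 8 13 4 12 10 14 2)(3 9)| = 8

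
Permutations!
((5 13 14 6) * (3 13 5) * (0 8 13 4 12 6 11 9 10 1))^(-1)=(0 1 10 9 11 14 13 8)(3 6 12 4)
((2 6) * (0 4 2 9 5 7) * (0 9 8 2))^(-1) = ((0 4)(2 6 8)(5 7 9))^(-1) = (0 4)(2 8 6)(5 9 7)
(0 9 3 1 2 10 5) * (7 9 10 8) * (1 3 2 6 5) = (0 10 1 6 5)(2 8 7 9) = [10, 6, 8, 3, 4, 0, 5, 9, 7, 2, 1]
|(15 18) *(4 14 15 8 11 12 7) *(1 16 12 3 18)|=28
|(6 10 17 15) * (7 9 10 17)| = |(6 17 15)(7 9 10)| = 3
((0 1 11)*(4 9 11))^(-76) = ((0 1 4 9 11))^(-76) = (0 11 9 4 1)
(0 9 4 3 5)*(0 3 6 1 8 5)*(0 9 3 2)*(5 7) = (0 3 9 4 6 1 8 7 5 2) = [3, 8, 0, 9, 6, 2, 1, 5, 7, 4]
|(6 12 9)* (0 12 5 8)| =6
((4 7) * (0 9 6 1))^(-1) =(0 1 6 9)(4 7)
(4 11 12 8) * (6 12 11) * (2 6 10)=(2 6 12 8 4 10)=[0, 1, 6, 3, 10, 5, 12, 7, 4, 9, 2, 11, 8]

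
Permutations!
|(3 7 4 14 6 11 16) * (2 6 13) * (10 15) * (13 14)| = 8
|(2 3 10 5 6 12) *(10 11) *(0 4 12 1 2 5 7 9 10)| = |(0 4 12 5 6 1 2 3 11)(7 9 10)| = 9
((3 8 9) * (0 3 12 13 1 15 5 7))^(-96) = (0 12 5 8 1)(3 13 7 9 15) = ((0 3 8 9 12 13 1 15 5 7))^(-96)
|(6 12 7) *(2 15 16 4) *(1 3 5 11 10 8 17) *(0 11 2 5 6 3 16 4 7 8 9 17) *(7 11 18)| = |(0 18 7 3 6 12 8)(1 16 11 10 9 17)(2 15 4 5)| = 84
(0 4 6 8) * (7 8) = [4, 1, 2, 3, 6, 5, 7, 8, 0] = (0 4 6 7 8)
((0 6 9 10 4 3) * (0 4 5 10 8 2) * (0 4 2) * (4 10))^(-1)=(0 8 9 6)(2 3 4 5 10)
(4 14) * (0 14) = (0 14 4) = [14, 1, 2, 3, 0, 5, 6, 7, 8, 9, 10, 11, 12, 13, 4]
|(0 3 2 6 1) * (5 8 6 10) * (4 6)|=9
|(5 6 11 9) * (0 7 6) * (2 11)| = 7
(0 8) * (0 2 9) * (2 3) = (0 8 3 2 9) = [8, 1, 9, 2, 4, 5, 6, 7, 3, 0]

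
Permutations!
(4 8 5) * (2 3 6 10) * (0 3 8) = (0 3 6 10 2 8 5 4) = [3, 1, 8, 6, 0, 4, 10, 7, 5, 9, 2]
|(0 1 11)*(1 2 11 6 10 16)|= 12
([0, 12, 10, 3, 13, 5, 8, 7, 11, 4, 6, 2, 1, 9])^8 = (2 8 10 11 6)(4 9 13)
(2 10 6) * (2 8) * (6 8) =(2 10 8) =[0, 1, 10, 3, 4, 5, 6, 7, 2, 9, 8]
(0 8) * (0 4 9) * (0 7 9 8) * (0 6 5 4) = [6, 1, 2, 3, 8, 4, 5, 9, 0, 7] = (0 6 5 4 8)(7 9)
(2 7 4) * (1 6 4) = [0, 6, 7, 3, 2, 5, 4, 1] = (1 6 4 2 7)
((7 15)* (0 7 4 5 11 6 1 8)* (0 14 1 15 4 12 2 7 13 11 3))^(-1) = (0 3 5 4 7 2 12 15 6 11 13)(1 14 8)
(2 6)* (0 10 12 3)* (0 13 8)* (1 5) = [10, 5, 6, 13, 4, 1, 2, 7, 0, 9, 12, 11, 3, 8] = (0 10 12 3 13 8)(1 5)(2 6)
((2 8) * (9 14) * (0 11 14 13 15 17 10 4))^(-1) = ((0 11 14 9 13 15 17 10 4)(2 8))^(-1) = (0 4 10 17 15 13 9 14 11)(2 8)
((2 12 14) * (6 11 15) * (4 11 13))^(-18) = (4 15 13 11 6)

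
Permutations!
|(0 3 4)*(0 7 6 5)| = |(0 3 4 7 6 5)| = 6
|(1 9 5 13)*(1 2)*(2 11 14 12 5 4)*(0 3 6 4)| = 35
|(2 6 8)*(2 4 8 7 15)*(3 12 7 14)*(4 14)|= 9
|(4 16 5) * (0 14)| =6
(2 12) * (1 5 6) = (1 5 6)(2 12) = [0, 5, 12, 3, 4, 6, 1, 7, 8, 9, 10, 11, 2]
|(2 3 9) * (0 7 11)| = |(0 7 11)(2 3 9)| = 3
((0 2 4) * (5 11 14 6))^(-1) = (0 4 2)(5 6 14 11)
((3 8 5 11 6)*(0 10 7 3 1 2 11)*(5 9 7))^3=((0 10 5)(1 2 11 6)(3 8 9 7))^3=(1 6 11 2)(3 7 9 8)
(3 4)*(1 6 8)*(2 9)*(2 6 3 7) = [0, 3, 9, 4, 7, 5, 8, 2, 1, 6] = (1 3 4 7 2 9 6 8)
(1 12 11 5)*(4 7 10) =(1 12 11 5)(4 7 10) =[0, 12, 2, 3, 7, 1, 6, 10, 8, 9, 4, 5, 11]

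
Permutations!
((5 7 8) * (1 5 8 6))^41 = (8)(1 5 7 6)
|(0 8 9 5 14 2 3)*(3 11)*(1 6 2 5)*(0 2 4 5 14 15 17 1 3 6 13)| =|(0 8 9 3 2 11 6 4 5 15 17 1 13)| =13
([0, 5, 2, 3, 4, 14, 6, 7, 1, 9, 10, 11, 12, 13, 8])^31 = [0, 8, 2, 3, 4, 1, 6, 7, 14, 9, 10, 11, 12, 13, 5]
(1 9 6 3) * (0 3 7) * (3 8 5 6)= [8, 9, 2, 1, 4, 6, 7, 0, 5, 3]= (0 8 5 6 7)(1 9 3)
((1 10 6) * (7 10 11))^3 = (1 10 11 6 7)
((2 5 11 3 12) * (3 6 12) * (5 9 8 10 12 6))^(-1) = (2 12 10 8 9)(5 11)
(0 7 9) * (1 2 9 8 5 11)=[7, 2, 9, 3, 4, 11, 6, 8, 5, 0, 10, 1]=(0 7 8 5 11 1 2 9)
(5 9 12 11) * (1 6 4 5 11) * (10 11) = (1 6 4 5 9 12)(10 11) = [0, 6, 2, 3, 5, 9, 4, 7, 8, 12, 11, 10, 1]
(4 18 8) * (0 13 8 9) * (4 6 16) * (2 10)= (0 13 8 6 16 4 18 9)(2 10)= [13, 1, 10, 3, 18, 5, 16, 7, 6, 0, 2, 11, 12, 8, 14, 15, 4, 17, 9]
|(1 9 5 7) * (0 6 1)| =6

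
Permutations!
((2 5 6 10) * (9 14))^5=((2 5 6 10)(9 14))^5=(2 5 6 10)(9 14)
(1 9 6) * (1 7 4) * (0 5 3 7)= [5, 9, 2, 7, 1, 3, 0, 4, 8, 6]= (0 5 3 7 4 1 9 6)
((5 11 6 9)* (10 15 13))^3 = (15)(5 9 6 11)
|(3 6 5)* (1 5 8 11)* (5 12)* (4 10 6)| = |(1 12 5 3 4 10 6 8 11)| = 9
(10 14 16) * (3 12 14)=(3 12 14 16 10)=[0, 1, 2, 12, 4, 5, 6, 7, 8, 9, 3, 11, 14, 13, 16, 15, 10]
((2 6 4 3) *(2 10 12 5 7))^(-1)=(2 7 5 12 10 3 4 6)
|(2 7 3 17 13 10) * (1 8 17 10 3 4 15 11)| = 11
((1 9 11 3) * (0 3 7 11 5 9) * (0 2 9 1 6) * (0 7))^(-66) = (0 11 7 6 3)(1 9)(2 5)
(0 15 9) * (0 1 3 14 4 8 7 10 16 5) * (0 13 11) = (0 15 9 1 3 14 4 8 7 10 16 5 13 11) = [15, 3, 2, 14, 8, 13, 6, 10, 7, 1, 16, 0, 12, 11, 4, 9, 5]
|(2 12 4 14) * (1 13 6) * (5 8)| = 12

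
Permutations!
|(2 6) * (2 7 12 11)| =|(2 6 7 12 11)| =5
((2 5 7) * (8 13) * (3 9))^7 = (2 5 7)(3 9)(8 13)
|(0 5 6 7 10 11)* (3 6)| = |(0 5 3 6 7 10 11)| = 7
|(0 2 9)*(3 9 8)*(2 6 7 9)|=|(0 6 7 9)(2 8 3)|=12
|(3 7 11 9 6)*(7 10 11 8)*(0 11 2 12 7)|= |(0 11 9 6 3 10 2 12 7 8)|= 10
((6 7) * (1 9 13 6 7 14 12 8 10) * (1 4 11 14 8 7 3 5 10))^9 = ((1 9 13 6 8)(3 5 10 4 11 14 12 7))^9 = (1 8 6 13 9)(3 5 10 4 11 14 12 7)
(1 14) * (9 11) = (1 14)(9 11) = [0, 14, 2, 3, 4, 5, 6, 7, 8, 11, 10, 9, 12, 13, 1]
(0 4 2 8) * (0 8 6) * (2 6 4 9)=(0 9 2 4 6)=[9, 1, 4, 3, 6, 5, 0, 7, 8, 2]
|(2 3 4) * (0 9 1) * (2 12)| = |(0 9 1)(2 3 4 12)| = 12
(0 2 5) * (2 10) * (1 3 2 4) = (0 10 4 1 3 2 5) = [10, 3, 5, 2, 1, 0, 6, 7, 8, 9, 4]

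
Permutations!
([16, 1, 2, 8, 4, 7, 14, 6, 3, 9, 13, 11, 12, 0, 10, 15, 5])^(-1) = [13, 1, 2, 8, 4, 16, 7, 5, 3, 9, 14, 11, 12, 10, 6, 15, 0]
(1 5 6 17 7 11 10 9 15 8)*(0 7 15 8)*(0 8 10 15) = [7, 5, 2, 3, 4, 6, 17, 11, 1, 10, 9, 15, 12, 13, 14, 8, 16, 0] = (0 7 11 15 8 1 5 6 17)(9 10)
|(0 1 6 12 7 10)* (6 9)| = |(0 1 9 6 12 7 10)| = 7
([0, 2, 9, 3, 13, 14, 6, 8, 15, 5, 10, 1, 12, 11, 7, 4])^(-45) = [0, 11, 1, 3, 15, 9, 6, 14, 7, 2, 10, 13, 12, 4, 5, 8]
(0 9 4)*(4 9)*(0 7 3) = (9)(0 4 7 3) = [4, 1, 2, 0, 7, 5, 6, 3, 8, 9]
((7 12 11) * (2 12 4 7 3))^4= ((2 12 11 3)(4 7))^4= (12)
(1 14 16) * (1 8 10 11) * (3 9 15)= (1 14 16 8 10 11)(3 9 15)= [0, 14, 2, 9, 4, 5, 6, 7, 10, 15, 11, 1, 12, 13, 16, 3, 8]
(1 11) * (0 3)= [3, 11, 2, 0, 4, 5, 6, 7, 8, 9, 10, 1]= (0 3)(1 11)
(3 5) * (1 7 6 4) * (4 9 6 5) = [0, 7, 2, 4, 1, 3, 9, 5, 8, 6] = (1 7 5 3 4)(6 9)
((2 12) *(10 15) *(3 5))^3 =(2 12)(3 5)(10 15)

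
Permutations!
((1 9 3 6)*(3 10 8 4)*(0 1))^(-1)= (0 6 3 4 8 10 9 1)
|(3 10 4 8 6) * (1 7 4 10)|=6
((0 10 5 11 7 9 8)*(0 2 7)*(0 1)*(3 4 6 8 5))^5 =(0 8 11 4 9 10 2 1 6 5 3 7)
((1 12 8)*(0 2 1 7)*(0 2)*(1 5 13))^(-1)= ((1 12 8 7 2 5 13))^(-1)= (1 13 5 2 7 8 12)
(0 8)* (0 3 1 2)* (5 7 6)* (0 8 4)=(0 4)(1 2 8 3)(5 7 6)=[4, 2, 8, 1, 0, 7, 5, 6, 3]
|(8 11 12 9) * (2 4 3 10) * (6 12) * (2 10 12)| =8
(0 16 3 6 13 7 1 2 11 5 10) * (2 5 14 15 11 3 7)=(0 16 7 1 5 10)(2 3 6 13)(11 14 15)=[16, 5, 3, 6, 4, 10, 13, 1, 8, 9, 0, 14, 12, 2, 15, 11, 7]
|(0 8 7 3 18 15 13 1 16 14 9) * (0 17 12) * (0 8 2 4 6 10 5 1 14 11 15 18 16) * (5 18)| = |(0 2 4 6 10 18 5 1)(3 16 11 15 13 14 9 17 12 8 7)| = 88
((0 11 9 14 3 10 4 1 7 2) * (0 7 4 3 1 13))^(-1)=(0 13 4 1 14 9 11)(2 7)(3 10)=((0 11 9 14 1 4 13)(2 7)(3 10))^(-1)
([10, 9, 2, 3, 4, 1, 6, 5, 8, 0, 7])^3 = (0 5)(1 10)(7 9)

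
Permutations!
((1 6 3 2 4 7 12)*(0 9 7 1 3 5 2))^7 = (0 7 3 9 12)(1 5 4 6 2)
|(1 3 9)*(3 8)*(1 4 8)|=4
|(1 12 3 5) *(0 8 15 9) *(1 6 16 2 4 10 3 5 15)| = 13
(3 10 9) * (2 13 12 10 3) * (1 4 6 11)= (1 4 6 11)(2 13 12 10 9)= [0, 4, 13, 3, 6, 5, 11, 7, 8, 2, 9, 1, 10, 12]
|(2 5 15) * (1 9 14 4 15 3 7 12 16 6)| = 12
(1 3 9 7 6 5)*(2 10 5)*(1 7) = [0, 3, 10, 9, 4, 7, 2, 6, 8, 1, 5] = (1 3 9)(2 10 5 7 6)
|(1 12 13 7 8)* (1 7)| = 6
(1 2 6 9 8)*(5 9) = (1 2 6 5 9 8) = [0, 2, 6, 3, 4, 9, 5, 7, 1, 8]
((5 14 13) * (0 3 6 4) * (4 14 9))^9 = (0 3 6 14 13 5 9 4) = ((0 3 6 14 13 5 9 4))^9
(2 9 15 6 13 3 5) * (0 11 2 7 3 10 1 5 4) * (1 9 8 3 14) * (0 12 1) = [11, 5, 8, 4, 12, 7, 13, 14, 3, 15, 9, 2, 1, 10, 0, 6] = (0 11 2 8 3 4 12 1 5 7 14)(6 13 10 9 15)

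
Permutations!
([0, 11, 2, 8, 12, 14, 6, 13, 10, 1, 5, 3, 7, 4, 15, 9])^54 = [0, 1, 2, 3, 7, 5, 6, 4, 8, 9, 10, 11, 13, 12, 14, 15]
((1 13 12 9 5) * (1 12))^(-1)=(1 13)(5 9 12)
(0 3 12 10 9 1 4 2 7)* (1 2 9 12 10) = (0 3 10 12 1 4 9 2 7) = [3, 4, 7, 10, 9, 5, 6, 0, 8, 2, 12, 11, 1]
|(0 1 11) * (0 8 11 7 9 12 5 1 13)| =10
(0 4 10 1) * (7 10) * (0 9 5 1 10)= [4, 9, 2, 3, 7, 1, 6, 0, 8, 5, 10]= (10)(0 4 7)(1 9 5)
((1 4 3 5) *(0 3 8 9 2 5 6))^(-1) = (0 6 3)(1 5 2 9 8 4)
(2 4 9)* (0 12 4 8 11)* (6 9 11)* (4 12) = (12)(0 4 11)(2 8 6 9) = [4, 1, 8, 3, 11, 5, 9, 7, 6, 2, 10, 0, 12]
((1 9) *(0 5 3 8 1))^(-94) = ((0 5 3 8 1 9))^(-94) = (0 3 1)(5 8 9)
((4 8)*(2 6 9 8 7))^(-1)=((2 6 9 8 4 7))^(-1)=(2 7 4 8 9 6)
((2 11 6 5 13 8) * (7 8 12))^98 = ((2 11 6 5 13 12 7 8))^98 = (2 6 13 7)(5 12 8 11)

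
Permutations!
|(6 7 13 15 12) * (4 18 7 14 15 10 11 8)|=28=|(4 18 7 13 10 11 8)(6 14 15 12)|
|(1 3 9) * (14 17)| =6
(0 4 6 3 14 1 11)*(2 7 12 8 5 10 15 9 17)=[4, 11, 7, 14, 6, 10, 3, 12, 5, 17, 15, 0, 8, 13, 1, 9, 16, 2]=(0 4 6 3 14 1 11)(2 7 12 8 5 10 15 9 17)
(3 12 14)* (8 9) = (3 12 14)(8 9) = [0, 1, 2, 12, 4, 5, 6, 7, 9, 8, 10, 11, 14, 13, 3]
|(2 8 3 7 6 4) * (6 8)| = |(2 6 4)(3 7 8)| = 3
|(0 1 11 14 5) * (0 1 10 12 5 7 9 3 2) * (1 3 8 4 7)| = 12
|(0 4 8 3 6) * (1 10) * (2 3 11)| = |(0 4 8 11 2 3 6)(1 10)| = 14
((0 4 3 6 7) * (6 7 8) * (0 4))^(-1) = ((3 7 4)(6 8))^(-1) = (3 4 7)(6 8)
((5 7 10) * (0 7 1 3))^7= (0 7 10 5 1 3)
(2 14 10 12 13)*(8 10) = (2 14 8 10 12 13) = [0, 1, 14, 3, 4, 5, 6, 7, 10, 9, 12, 11, 13, 2, 8]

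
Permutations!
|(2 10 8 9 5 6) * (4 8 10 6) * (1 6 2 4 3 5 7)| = 6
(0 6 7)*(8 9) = (0 6 7)(8 9) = [6, 1, 2, 3, 4, 5, 7, 0, 9, 8]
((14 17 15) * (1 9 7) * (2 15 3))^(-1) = ((1 9 7)(2 15 14 17 3))^(-1) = (1 7 9)(2 3 17 14 15)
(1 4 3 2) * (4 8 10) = (1 8 10 4 3 2) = [0, 8, 1, 2, 3, 5, 6, 7, 10, 9, 4]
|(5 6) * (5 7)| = 3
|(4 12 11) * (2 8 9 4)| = |(2 8 9 4 12 11)| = 6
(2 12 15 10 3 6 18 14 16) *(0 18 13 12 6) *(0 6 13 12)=(0 18 14 16 2 13)(3 6 12 15 10)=[18, 1, 13, 6, 4, 5, 12, 7, 8, 9, 3, 11, 15, 0, 16, 10, 2, 17, 14]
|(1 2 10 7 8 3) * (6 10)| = 7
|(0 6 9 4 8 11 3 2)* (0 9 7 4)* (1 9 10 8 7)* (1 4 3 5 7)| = 35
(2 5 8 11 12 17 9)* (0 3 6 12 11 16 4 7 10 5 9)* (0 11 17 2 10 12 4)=[3, 1, 9, 6, 7, 8, 4, 12, 16, 10, 5, 17, 2, 13, 14, 15, 0, 11]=(0 3 6 4 7 12 2 9 10 5 8 16)(11 17)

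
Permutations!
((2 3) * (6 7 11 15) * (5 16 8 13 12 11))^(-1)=(2 3)(5 7 6 15 11 12 13 8 16)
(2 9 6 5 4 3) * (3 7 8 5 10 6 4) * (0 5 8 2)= (0 5 3)(2 9 4 7)(6 10)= [5, 1, 9, 0, 7, 3, 10, 2, 8, 4, 6]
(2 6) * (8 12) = (2 6)(8 12) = [0, 1, 6, 3, 4, 5, 2, 7, 12, 9, 10, 11, 8]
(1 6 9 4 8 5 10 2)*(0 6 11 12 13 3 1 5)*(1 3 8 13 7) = (0 6 9 4 13 8)(1 11 12 7)(2 5 10) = [6, 11, 5, 3, 13, 10, 9, 1, 0, 4, 2, 12, 7, 8]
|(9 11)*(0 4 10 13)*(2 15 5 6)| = |(0 4 10 13)(2 15 5 6)(9 11)| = 4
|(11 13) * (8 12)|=2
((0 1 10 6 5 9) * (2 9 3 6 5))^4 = (0 3)(1 6)(2 10)(5 9) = ((0 1 10 5 3 6 2 9))^4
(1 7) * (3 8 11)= (1 7)(3 8 11)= [0, 7, 2, 8, 4, 5, 6, 1, 11, 9, 10, 3]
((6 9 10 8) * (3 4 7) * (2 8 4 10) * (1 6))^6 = (1 6 9 2 8)(3 4)(7 10)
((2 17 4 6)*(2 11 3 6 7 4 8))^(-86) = ((2 17 8)(3 6 11)(4 7))^(-86) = (2 17 8)(3 6 11)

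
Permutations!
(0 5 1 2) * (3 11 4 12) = (0 5 1 2)(3 11 4 12) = [5, 2, 0, 11, 12, 1, 6, 7, 8, 9, 10, 4, 3]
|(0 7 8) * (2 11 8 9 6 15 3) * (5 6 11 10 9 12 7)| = 10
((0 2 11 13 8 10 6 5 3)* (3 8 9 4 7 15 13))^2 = (0 11)(2 3)(4 15 9 7 13)(5 10)(6 8)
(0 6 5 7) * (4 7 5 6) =(0 4 7) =[4, 1, 2, 3, 7, 5, 6, 0]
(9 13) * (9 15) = (9 13 15) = [0, 1, 2, 3, 4, 5, 6, 7, 8, 13, 10, 11, 12, 15, 14, 9]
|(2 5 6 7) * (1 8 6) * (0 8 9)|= 8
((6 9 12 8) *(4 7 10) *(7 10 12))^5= ((4 10)(6 9 7 12 8))^5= (12)(4 10)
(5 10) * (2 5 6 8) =[0, 1, 5, 3, 4, 10, 8, 7, 2, 9, 6] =(2 5 10 6 8)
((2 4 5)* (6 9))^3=(6 9)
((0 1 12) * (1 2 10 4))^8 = (0 10 1)(2 4 12)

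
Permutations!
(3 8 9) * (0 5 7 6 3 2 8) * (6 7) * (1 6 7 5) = (0 1 6 3)(2 8 9)(5 7) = [1, 6, 8, 0, 4, 7, 3, 5, 9, 2]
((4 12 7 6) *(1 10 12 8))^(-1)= (1 8 4 6 7 12 10)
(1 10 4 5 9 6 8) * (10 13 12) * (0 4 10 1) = [4, 13, 2, 3, 5, 9, 8, 7, 0, 6, 10, 11, 1, 12] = (0 4 5 9 6 8)(1 13 12)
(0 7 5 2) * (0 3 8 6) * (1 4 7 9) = (0 9 1 4 7 5 2 3 8 6) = [9, 4, 3, 8, 7, 2, 0, 5, 6, 1]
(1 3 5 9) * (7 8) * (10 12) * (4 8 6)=[0, 3, 2, 5, 8, 9, 4, 6, 7, 1, 12, 11, 10]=(1 3 5 9)(4 8 7 6)(10 12)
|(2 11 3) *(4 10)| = 6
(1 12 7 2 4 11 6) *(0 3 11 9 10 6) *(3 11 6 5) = (0 11)(1 12 7 2 4 9 10 5 3 6) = [11, 12, 4, 6, 9, 3, 1, 2, 8, 10, 5, 0, 7]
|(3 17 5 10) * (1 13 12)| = |(1 13 12)(3 17 5 10)| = 12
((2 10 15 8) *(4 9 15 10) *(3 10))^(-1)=((2 4 9 15 8)(3 10))^(-1)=(2 8 15 9 4)(3 10)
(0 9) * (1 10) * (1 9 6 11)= [6, 10, 2, 3, 4, 5, 11, 7, 8, 0, 9, 1]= (0 6 11 1 10 9)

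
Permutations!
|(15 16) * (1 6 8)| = 6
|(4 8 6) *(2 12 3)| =3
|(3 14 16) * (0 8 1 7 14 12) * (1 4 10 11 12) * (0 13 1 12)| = |(0 8 4 10 11)(1 7 14 16 3 12 13)| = 35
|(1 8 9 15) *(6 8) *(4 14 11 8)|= 8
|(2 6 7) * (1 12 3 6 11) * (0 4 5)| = 21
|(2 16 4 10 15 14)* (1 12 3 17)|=12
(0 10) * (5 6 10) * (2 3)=[5, 1, 3, 2, 4, 6, 10, 7, 8, 9, 0]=(0 5 6 10)(2 3)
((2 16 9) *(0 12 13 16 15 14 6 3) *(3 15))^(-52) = (0 9 12 2 13 3 16)(6 14 15)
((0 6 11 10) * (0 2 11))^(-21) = ((0 6)(2 11 10))^(-21) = (11)(0 6)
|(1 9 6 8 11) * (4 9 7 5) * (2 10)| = |(1 7 5 4 9 6 8 11)(2 10)| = 8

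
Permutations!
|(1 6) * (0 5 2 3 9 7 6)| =|(0 5 2 3 9 7 6 1)| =8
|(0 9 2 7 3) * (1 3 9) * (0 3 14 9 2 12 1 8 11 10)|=|(0 8 11 10)(1 14 9 12)(2 7)|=4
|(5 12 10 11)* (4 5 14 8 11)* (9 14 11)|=12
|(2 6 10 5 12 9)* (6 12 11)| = 12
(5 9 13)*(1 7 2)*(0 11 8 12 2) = (0 11 8 12 2 1 7)(5 9 13) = [11, 7, 1, 3, 4, 9, 6, 0, 12, 13, 10, 8, 2, 5]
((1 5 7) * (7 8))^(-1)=(1 7 8 5)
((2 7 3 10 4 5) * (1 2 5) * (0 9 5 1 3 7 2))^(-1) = ((0 9 5 1)(3 10 4))^(-1) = (0 1 5 9)(3 4 10)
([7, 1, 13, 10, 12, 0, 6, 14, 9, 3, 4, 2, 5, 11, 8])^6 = [10, 1, 2, 7, 8, 3, 6, 4, 5, 0, 14, 11, 9, 13, 12]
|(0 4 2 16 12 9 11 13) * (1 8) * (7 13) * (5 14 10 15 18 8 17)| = |(0 4 2 16 12 9 11 7 13)(1 17 5 14 10 15 18 8)| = 72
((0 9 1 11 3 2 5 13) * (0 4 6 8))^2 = (0 1 3 5 4 8 9 11 2 13 6)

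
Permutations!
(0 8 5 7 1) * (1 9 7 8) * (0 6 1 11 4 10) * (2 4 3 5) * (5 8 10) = [11, 6, 4, 8, 5, 10, 1, 9, 2, 7, 0, 3] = (0 11 3 8 2 4 5 10)(1 6)(7 9)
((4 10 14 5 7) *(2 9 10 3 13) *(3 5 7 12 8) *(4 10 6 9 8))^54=((2 8 3 13)(4 5 12)(6 9)(7 10 14))^54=(14)(2 3)(8 13)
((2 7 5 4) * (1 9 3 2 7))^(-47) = (1 9 3 2)(4 7 5)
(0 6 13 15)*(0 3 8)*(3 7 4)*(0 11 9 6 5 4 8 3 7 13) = [5, 1, 2, 3, 7, 4, 0, 8, 11, 6, 10, 9, 12, 15, 14, 13] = (0 5 4 7 8 11 9 6)(13 15)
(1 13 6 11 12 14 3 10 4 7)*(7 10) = [0, 13, 2, 7, 10, 5, 11, 1, 8, 9, 4, 12, 14, 6, 3] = (1 13 6 11 12 14 3 7)(4 10)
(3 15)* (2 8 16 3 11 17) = (2 8 16 3 15 11 17) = [0, 1, 8, 15, 4, 5, 6, 7, 16, 9, 10, 17, 12, 13, 14, 11, 3, 2]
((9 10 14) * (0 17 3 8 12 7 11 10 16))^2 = ((0 17 3 8 12 7 11 10 14 9 16))^2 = (0 3 12 11 14 16 17 8 7 10 9)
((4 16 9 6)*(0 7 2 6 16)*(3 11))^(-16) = ((0 7 2 6 4)(3 11)(9 16))^(-16) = (16)(0 4 6 2 7)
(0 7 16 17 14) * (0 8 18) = [7, 1, 2, 3, 4, 5, 6, 16, 18, 9, 10, 11, 12, 13, 8, 15, 17, 14, 0] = (0 7 16 17 14 8 18)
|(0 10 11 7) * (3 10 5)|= 6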